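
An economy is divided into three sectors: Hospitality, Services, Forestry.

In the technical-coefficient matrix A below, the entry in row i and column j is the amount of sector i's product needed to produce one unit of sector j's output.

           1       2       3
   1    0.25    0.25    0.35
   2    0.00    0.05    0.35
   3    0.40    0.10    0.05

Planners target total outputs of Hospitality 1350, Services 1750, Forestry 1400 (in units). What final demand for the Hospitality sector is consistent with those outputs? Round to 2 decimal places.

d_1 = 85.00

I − A =
  [   0.75    -0.25    -0.35]
  [   0.00     0.95    -0.35]
  [  -0.40    -0.10     0.95]
d = (I − A) x:
  d_1 = (+0.75)·1350 + (-0.25)·1750 + (-0.35)·1400 = 85.00
  d_2 = (+0.00)·1350 + (+0.95)·1750 + (-0.35)·1400 = 1172.50
  d_3 = (-0.40)·1350 + (-0.10)·1750 + (+0.95)·1400 = 615.00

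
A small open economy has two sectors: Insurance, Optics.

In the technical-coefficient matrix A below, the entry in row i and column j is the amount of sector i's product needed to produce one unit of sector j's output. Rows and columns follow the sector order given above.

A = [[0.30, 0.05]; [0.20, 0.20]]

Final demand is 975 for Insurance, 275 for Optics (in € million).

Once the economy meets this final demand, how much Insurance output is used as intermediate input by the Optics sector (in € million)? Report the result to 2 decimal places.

I − A =
  [   0.70    -0.05]
  [  -0.20     0.80]
det(I−A) = (0.70)(0.80) − (-0.05)(-0.20) = 0.5500
adj(I−A) = [[0.80, 0.05], [0.20, 0.70]]
(I − A)⁻¹ = adj(I−A) / det(I−A) ≈
  [   1.4545     0.0909]
  [   0.3636     1.2727]
First solve x = (I − A)⁻¹ d = adj(I−A)·d / det(I−A); in particular x_O = (0.20·975 + 0.70·275) / 0.5500 = 387.50 / 0.5500 ≈ 704.5455.
Intermediate flow from I to O: z_IO = a_IO · x_O = 0.05 × 387.50 / 0.5500 = 19.375 / 0.5500 ≈ 35.23.

z_IO = 35.23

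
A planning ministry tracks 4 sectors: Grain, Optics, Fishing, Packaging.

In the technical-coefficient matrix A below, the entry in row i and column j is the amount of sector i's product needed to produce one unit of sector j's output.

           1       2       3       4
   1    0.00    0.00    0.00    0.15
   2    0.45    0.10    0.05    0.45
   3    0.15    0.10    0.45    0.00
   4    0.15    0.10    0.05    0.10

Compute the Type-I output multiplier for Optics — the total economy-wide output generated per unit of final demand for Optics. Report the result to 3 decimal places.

m_2 = 1.610

I − A =
  [   1.00     0.00     0.00    -0.15]
  [  -0.45     0.90    -0.05    -0.45]
  [  -0.15    -0.10     0.55     0.00]
  [  -0.15    -0.10    -0.05     0.90]
Compute the cofactors C_ij = (−1)^(i+j)·(3×3 minor ij) of I−A; the adjugate is their transpose:
adj(I−A) = Cᵀ =
  [ 0.41400   0.00900   0.00750   0.07350]
  [ 0.27000   0.48150   0.06975   0.28575]
  [ 0.16200   0.09000   0.73800   0.07200]
  [ 0.10800   0.06000   0.05000   0.49000]
det(I−A) = Σ_j (I−A)_1j·C_1j = (1.00)(0.41400) + (0.00)(0.27000) + (0.00)(0.16200) + (-0.15)(0.10800) = 0.3978
(I − A)⁻¹ = adj(I−A) / det(I−A) ≈
  [   1.0407     0.0226     0.0189     0.1848]
  [   0.6787     1.2104     0.1753     0.7183]
  [   0.4072     0.2262     1.8552     0.1810]
  [   0.2715     0.1508     0.1257     1.2318]
The output multiplier for sector j is the column-j sum of the Leontief inverse (I − A)⁻¹ = adj(I−A) / det(I−A).
Column 2 of adj(I−A): (0.00900, 0.48150, 0.09000, 0.06000); det(I−A) = 0.3978.
m_2 = (0.00900 + 0.48150 + 0.09000 + 0.06000) / 0.3978 = 0.6405 / 0.3978 ≈ 1.610.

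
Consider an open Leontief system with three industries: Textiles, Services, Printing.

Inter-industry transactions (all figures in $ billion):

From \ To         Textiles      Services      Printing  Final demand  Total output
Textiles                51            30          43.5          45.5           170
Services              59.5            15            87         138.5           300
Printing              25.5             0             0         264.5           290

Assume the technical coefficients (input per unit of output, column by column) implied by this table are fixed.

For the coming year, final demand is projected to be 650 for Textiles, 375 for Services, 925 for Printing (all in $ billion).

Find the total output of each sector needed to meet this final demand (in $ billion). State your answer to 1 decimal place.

Technical coefficients a_ij = z_ij / X_j:
  a_TT = 51/170 = 0.30, a_ST = 59.5/170 = 0.35, a_PT = 25.5/170 = 0.15
  a_TS = 30/300 = 0.10, a_SS = 15/300 = 0.05, a_PS = 0/300 = 0.00
  a_TP = 43.5/290 = 0.15, a_SP = 87/290 = 0.30, a_PP = 0/290 = 0.00
I − A =
  [   0.70    -0.10    -0.15]
  [  -0.35     0.95    -0.30]
  [  -0.15     0.00     1.00]
Cofactors of I−A, C_ij = (−1)^(i+j)·(minor ij) (rows/columns in the sector order above):
  C_11 = (0.95)(1.00) − (-0.30)(0.00) = 0.9500
  C_12 = −[(-0.35)(1.00) − (-0.30)(-0.15)] = 0.3950
  C_13 = (-0.35)(0.00) − (0.95)(-0.15) = 0.1425
  C_21 = −[(-0.10)(1.00) − (-0.15)(0.00)] = 0.1000
  C_22 = (0.70)(1.00) − (-0.15)(-0.15) = 0.6775
  C_23 = −[(0.70)(0.00) − (-0.10)(-0.15)] = 0.0150
  C_31 = (-0.10)(-0.30) − (-0.15)(0.95) = 0.1725
  C_32 = −[(0.70)(-0.30) − (-0.15)(-0.35)] = 0.2625
  C_33 = (0.70)(0.95) − (-0.10)(-0.35) = 0.6300
det(I−A) = Σ_j (I−A)_1j·C_1j = (0.70)(0.9500) + (-0.10)(0.3950) + (-0.15)(0.1425) = 0.604125
adj(I−A) = Cᵀ =
  [ 0.9500   0.1000   0.1725]
  [ 0.3950   0.6775   0.2625]
  [ 0.1425   0.0150   0.6300]
(I − A)⁻¹ = adj(I−A) / det(I−A) ≈
  [   1.5725     0.1655     0.2855]
  [   0.6538     1.1215     0.4345]
  [   0.2359     0.0248     1.0428]
x = (I − A)⁻¹ d = adj(I−A)·d / det(I−A), with det(I−A) = 0.604125:
  x_T = (0.9500·650 + 0.1000·375 + 0.1725·925) / 0.604125 = 814.5625 / 0.604125 ≈ 1348.3
  x_S = (0.3950·650 + 0.6775·375 + 0.2625·925) / 0.604125 = 753.625 / 0.604125 ≈ 1247.5
  x_P = (0.1425·650 + 0.0150·375 + 0.6300·925) / 0.604125 = 681.00 / 0.604125 ≈ 1127.3

x_T = 1348.3, x_S = 1247.5, x_P = 1127.3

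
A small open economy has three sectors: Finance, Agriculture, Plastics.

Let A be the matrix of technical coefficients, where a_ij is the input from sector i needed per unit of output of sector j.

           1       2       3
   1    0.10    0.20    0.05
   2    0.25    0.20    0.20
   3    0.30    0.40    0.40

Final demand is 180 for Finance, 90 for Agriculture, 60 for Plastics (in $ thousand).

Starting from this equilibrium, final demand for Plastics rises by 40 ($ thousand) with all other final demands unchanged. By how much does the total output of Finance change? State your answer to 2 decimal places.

Δx_1 = 10.63

I − A =
  [   0.90    -0.20    -0.05]
  [  -0.25     0.80    -0.20]
  [  -0.30    -0.40     0.60]
Cofactors of I−A, C_ij = (−1)^(i+j)·(minor ij) (rows/columns in the sector order above):
  C_11 = (0.80)(0.60) − (-0.20)(-0.40) = 0.4000
  C_12 = −[(-0.25)(0.60) − (-0.20)(-0.30)] = 0.2100
  C_13 = (-0.25)(-0.40) − (0.80)(-0.30) = 0.3400
  C_21 = −[(-0.20)(0.60) − (-0.05)(-0.40)] = 0.1400
  C_22 = (0.90)(0.60) − (-0.05)(-0.30) = 0.5250
  C_23 = −[(0.90)(-0.40) − (-0.20)(-0.30)] = 0.4200
  C_31 = (-0.20)(-0.20) − (-0.05)(0.80) = 0.0800
  C_32 = −[(0.90)(-0.20) − (-0.05)(-0.25)] = 0.1925
  C_33 = (0.90)(0.80) − (-0.20)(-0.25) = 0.6700
det(I−A) = Σ_j (I−A)_1j·C_1j = (0.90)(0.4000) + (-0.20)(0.2100) + (-0.05)(0.3400) = 0.3010
adj(I−A) = Cᵀ =
  [ 0.4000   0.1400   0.0800]
  [ 0.2100   0.5250   0.1925]
  [ 0.3400   0.4200   0.6700]
(I − A)⁻¹ = adj(I−A) / det(I−A) ≈
  [   1.3289     0.4651     0.2658]
  [   0.6977     1.7442     0.6395]
  [   1.1296     1.3953     2.2259]
Δx = (I − A)⁻¹ Δd with Δd having +40 in the Plastics component and 0 elsewhere.
So Δx_1 = L_13 · (+40), where L_13 = adj(I−A)_13 / det(I−A) = 0.0800 / 0.3010.
Δx_1 = 0.0800 × (+40) / 0.3010 = 3.20 / 0.3010 ≈ 10.63.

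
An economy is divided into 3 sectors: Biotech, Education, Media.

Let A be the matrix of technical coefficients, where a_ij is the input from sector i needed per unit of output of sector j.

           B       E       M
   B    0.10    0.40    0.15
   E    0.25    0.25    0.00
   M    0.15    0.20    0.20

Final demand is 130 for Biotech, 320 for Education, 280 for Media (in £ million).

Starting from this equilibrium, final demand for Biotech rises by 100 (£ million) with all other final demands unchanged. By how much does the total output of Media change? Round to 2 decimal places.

I − A =
  [   0.90    -0.40    -0.15]
  [  -0.25     0.75     0.00]
  [  -0.15    -0.20     0.80]
Cofactors of I−A, C_ij = (−1)^(i+j)·(minor ij) (rows/columns in the sector order above):
  C_11 = (0.75)(0.80) − (0.00)(-0.20) = 0.6000
  C_12 = −[(-0.25)(0.80) − (0.00)(-0.15)] = 0.2000
  C_13 = (-0.25)(-0.20) − (0.75)(-0.15) = 0.1625
  C_21 = −[(-0.40)(0.80) − (-0.15)(-0.20)] = 0.3500
  C_22 = (0.90)(0.80) − (-0.15)(-0.15) = 0.6975
  C_23 = −[(0.90)(-0.20) − (-0.40)(-0.15)] = 0.2400
  C_31 = (-0.40)(0.00) − (-0.15)(0.75) = 0.1125
  C_32 = −[(0.90)(0.00) − (-0.15)(-0.25)] = 0.0375
  C_33 = (0.90)(0.75) − (-0.40)(-0.25) = 0.5750
det(I−A) = Σ_j (I−A)_1j·C_1j = (0.90)(0.6000) + (-0.40)(0.2000) + (-0.15)(0.1625) = 0.435625
adj(I−A) = Cᵀ =
  [ 0.6000   0.3500   0.1125]
  [ 0.2000   0.6975   0.0375]
  [ 0.1625   0.2400   0.5750]
(I − A)⁻¹ = adj(I−A) / det(I−A) ≈
  [   1.3773     0.8034     0.2582]
  [   0.4591     1.6011     0.0861]
  [   0.3730     0.5509     1.3199]
Δx = (I − A)⁻¹ Δd with Δd having +100 in the Biotech component and 0 elsewhere.
So Δx_M = L_MB · (+100), where L_MB = adj(I−A)_MB / det(I−A) = 0.1625 / 0.435625.
Δx_M = 0.1625 × (+100) / 0.435625 = 16.25 / 0.435625 ≈ 37.30.

Δx_M = 37.30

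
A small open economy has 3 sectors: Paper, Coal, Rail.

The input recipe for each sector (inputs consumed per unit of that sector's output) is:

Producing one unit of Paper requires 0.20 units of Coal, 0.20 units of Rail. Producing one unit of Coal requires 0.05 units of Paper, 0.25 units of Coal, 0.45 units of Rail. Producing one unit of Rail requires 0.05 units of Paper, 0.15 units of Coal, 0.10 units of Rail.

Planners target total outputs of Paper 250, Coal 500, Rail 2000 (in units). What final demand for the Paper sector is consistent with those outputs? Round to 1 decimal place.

I − A =
  [   1.00    -0.05    -0.05]
  [  -0.20     0.75    -0.15]
  [  -0.20    -0.45     0.90]
d = (I − A) x:
  d_1 = (+1.00)·250 + (-0.05)·500 + (-0.05)·2000 = 125.0
  d_2 = (-0.20)·250 + (+0.75)·500 + (-0.15)·2000 = 25.0
  d_3 = (-0.20)·250 + (-0.45)·500 + (+0.90)·2000 = 1525.0

d_1 = 125.0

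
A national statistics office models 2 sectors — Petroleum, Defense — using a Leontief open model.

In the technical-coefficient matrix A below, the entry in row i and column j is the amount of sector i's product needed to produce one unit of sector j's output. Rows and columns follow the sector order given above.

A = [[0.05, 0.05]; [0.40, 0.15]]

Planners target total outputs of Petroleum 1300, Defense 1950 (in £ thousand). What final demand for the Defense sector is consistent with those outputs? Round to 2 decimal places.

d_2 = 1137.50

I − A =
  [   0.95    -0.05]
  [  -0.40     0.85]
d = (I − A) x:
  d_1 = (+0.95)·1300 + (-0.05)·1950 = 1137.50
  d_2 = (-0.40)·1300 + (+0.85)·1950 = 1137.50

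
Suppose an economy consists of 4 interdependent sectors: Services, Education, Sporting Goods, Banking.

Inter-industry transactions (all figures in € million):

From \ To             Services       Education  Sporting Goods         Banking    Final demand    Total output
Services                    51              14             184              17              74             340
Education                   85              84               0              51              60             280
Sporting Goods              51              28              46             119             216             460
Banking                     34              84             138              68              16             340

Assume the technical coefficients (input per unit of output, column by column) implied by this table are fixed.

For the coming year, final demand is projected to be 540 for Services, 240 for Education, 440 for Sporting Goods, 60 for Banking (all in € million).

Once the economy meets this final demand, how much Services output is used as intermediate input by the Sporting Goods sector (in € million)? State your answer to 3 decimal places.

Technical coefficients a_ij = z_ij / X_j:
  a_11 = 51/340 = 0.15, a_21 = 85/340 = 0.25, a_31 = 51/340 = 0.15, a_41 = 34/340 = 0.10
  a_12 = 14/280 = 0.05, a_22 = 84/280 = 0.30, a_32 = 28/280 = 0.10, a_42 = 84/280 = 0.30
  a_13 = 184/460 = 0.40, a_23 = 0/460 = 0.00, a_33 = 46/460 = 0.10, a_43 = 138/460 = 0.30
  a_14 = 17/340 = 0.05, a_24 = 51/340 = 0.15, a_34 = 119/340 = 0.35, a_44 = 68/340 = 0.20
I − A =
  [   0.85    -0.05    -0.40    -0.05]
  [  -0.25     0.70     0.00    -0.15]
  [  -0.15    -0.10     0.90    -0.35]
  [  -0.10    -0.30    -0.30     0.80]
Compute the cofactors C_ij = (−1)^(i+j)·(3×3 minor ij) of I−A; the adjugate is their transpose:
adj(I−A) = Cᵀ =
  [ 0.38550   0.11975   0.21875   0.14225]
  [ 0.17400   0.45400   0.12800   0.15200]
  [ 0.14950   0.16675   0.41975   0.22425]
  [ 0.16950   0.24775   0.23275   0.47225]
det(I−A) = Σ_j (I−A)_1j·C_1j = (0.85)(0.38550) + (-0.05)(0.17400) + (-0.40)(0.14950) + (-0.05)(0.16950) = 0.2507
(I − A)⁻¹ = adj(I−A) / det(I−A) ≈
  [   1.5377     0.4777     0.8726     0.5674]
  [   0.6941     1.8109     0.5106     0.6063]
  [   0.5963     0.6651     1.6743     0.8945]
  [   0.6761     0.9882     0.9284     1.8837]
First solve x = (I − A)⁻¹ d = adj(I−A)·d / det(I−A); in particular x_3 = (0.14950·540 + 0.16675·240 + 0.41975·440 + 0.22425·60) / 0.2507 = 318.895 / 0.2507 ≈ 1272.01835.
Intermediate flow from 1 to 3: z_13 = a_13 · x_3 = 0.40 × 318.895 / 0.2507 = 127.558 / 0.2507 ≈ 508.807.

z_13 = 508.807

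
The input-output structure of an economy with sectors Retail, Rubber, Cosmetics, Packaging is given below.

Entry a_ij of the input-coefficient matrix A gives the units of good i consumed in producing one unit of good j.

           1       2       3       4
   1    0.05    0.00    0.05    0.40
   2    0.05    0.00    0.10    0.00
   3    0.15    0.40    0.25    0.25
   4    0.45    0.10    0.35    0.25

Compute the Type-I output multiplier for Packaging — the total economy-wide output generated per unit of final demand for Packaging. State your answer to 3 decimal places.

I − A =
  [   0.95     0.00    -0.05    -0.40]
  [  -0.05     1.00    -0.10     0.00]
  [  -0.15    -0.40     0.75    -0.25]
  [  -0.45    -0.10    -0.35     0.75]
Compute the cofactors C_ij = (−1)^(i+j)·(3×3 minor ij) of I−A; the adjugate is their transpose:
adj(I−A) = Cᵀ =
  [ 0.442500   0.102250   0.181500   0.296500]
  [ 0.046250   0.284000   0.062125   0.045375]
  [ 0.241250   0.242750   0.530500   0.305500]
  [ 0.384250   0.212500   0.364750   0.666000]
det(I−A) = Σ_j (I−A)_1j·C_1j = (0.95)(0.442500) + (0.00)(0.046250) + (-0.05)(0.241250) + (-0.40)(0.384250) = 0.2546125
(I − A)⁻¹ = adj(I−A) / det(I−A) ≈
  [   1.7379     0.4016     0.7128     1.1645]
  [   0.1816     1.1154     0.2440     0.1782]
  [   0.9475     0.9534     2.0836     1.1999]
  [   1.5092     0.8346     1.4326     2.6157]
The output multiplier for sector j is the column-j sum of the Leontief inverse (I − A)⁻¹ = adj(I−A) / det(I−A).
Column 4 of adj(I−A): (0.296500, 0.045375, 0.305500, 0.666000); det(I−A) = 0.2546125.
m_4 = (0.296500 + 0.045375 + 0.305500 + 0.666000) / 0.2546125 = 1.313375 / 0.2546125 ≈ 5.158.

m_4 = 5.158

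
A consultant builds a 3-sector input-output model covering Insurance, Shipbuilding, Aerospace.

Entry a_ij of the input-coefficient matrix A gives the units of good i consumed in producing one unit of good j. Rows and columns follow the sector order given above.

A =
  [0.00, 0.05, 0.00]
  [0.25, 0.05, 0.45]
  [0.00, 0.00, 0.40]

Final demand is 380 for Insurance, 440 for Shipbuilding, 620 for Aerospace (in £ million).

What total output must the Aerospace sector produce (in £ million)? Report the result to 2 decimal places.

x_A = 1033.33

I − A =
  [   1.00    -0.05     0.00]
  [  -0.25     0.95    -0.45]
  [   0.00     0.00     0.60]
Cofactors of I−A, C_ij = (−1)^(i+j)·(minor ij) (rows/columns in the sector order above):
  C_11 = (0.95)(0.60) − (-0.45)(0.00) = 0.5700
  C_12 = −[(-0.25)(0.60) − (-0.45)(0.00)] = 0.1500
  C_13 = (-0.25)(0.00) − (0.95)(0.00) = 0.0000
  C_21 = −[(-0.05)(0.60) − (0.00)(0.00)] = 0.0300
  C_22 = (1.00)(0.60) − (0.00)(0.00) = 0.6000
  C_23 = −[(1.00)(0.00) − (-0.05)(0.00)] = 0.0000
  C_31 = (-0.05)(-0.45) − (0.00)(0.95) = 0.0225
  C_32 = −[(1.00)(-0.45) − (0.00)(-0.25)] = 0.4500
  C_33 = (1.00)(0.95) − (-0.05)(-0.25) = 0.9375
det(I−A) = Σ_j (I−A)_1j·C_1j = (1.00)(0.5700) + (-0.05)(0.1500) + (0.00)(0.0000) = 0.5625
adj(I−A) = Cᵀ =
  [ 0.5700   0.0300   0.0225]
  [ 0.1500   0.6000   0.4500]
  [ 0.0000   0.0000   0.9375]
(I − A)⁻¹ = adj(I−A) / det(I−A) ≈
  [   1.0133     0.0533     0.0400]
  [   0.2667     1.0667     0.8000]
  [   0.0000     0.0000     1.6667]
x = (I − A)⁻¹ d = adj(I−A)·d / det(I−A), with det(I−A) = 0.5625:
  x_I = (0.5700·380 + 0.0300·440 + 0.0225·620) / 0.5625 = 243.75 / 0.5625 ≈ 433.33
  x_S = (0.1500·380 + 0.6000·440 + 0.4500·620) / 0.5625 = 600.00 / 0.5625 ≈ 1066.67
  x_A = (0.0000·380 + 0.0000·440 + 0.9375·620) / 0.5625 = 581.25 / 0.5625 ≈ 1033.33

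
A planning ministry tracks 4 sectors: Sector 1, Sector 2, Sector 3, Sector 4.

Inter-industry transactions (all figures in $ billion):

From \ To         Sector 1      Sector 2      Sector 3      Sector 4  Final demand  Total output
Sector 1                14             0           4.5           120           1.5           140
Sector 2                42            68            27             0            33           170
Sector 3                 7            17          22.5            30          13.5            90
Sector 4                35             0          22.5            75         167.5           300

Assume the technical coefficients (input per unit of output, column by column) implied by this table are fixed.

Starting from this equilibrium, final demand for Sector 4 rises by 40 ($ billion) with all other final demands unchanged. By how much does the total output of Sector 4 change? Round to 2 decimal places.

Technical coefficients a_ij = z_ij / X_j:
  a_11 = 14/140 = 0.10, a_21 = 42/140 = 0.30, a_31 = 7/140 = 0.05, a_41 = 35/140 = 0.25
  a_12 = 0/170 = 0.00, a_22 = 68/170 = 0.40, a_32 = 17/170 = 0.10, a_42 = 0/170 = 0.00
  a_13 = 4.5/90 = 0.05, a_23 = 27/90 = 0.30, a_33 = 22.5/90 = 0.25, a_43 = 22.5/90 = 0.25
  a_14 = 120/300 = 0.40, a_24 = 0/300 = 0.00, a_34 = 30/300 = 0.10, a_44 = 75/300 = 0.25
I − A =
  [   0.90     0.00    -0.05    -0.40]
  [  -0.30     0.60    -0.30     0.00]
  [  -0.05    -0.10     0.75    -0.10]
  [  -0.25     0.00    -0.25     0.75]
Compute the cofactors C_ij = (−1)^(i+j)·(3×3 minor ij) of I−A; the adjugate is their transpose:
adj(I−A) = Cᵀ =
  [ 0.300000   0.013750   0.082500   0.171000]
  [ 0.180000   0.400625   0.213750   0.124500]
  [ 0.060000   0.057500   0.345000   0.078000]
  [ 0.120000   0.023750   0.142500   0.375000]
det(I−A) = Σ_j (I−A)_1j·C_1j = (0.90)(0.300000) + (0.00)(0.180000) + (-0.05)(0.060000) + (-0.40)(0.120000) = 0.2190
(I − A)⁻¹ = adj(I−A) / det(I−A) ≈
  [   1.3699     0.0628     0.3767     0.7808]
  [   0.8219     1.8293     0.9760     0.5685]
  [   0.2740     0.2626     1.5753     0.3562]
  [   0.5479     0.1084     0.6507     1.7123]
Δx = (I − A)⁻¹ Δd with Δd having +40 in the Sector 4 component and 0 elsewhere.
So Δx_4 = L_44 · (+40), where L_44 = adj(I−A)_44 / det(I−A) = 0.375000 / 0.2190.
Δx_4 = 0.375000 × (+40) / 0.2190 = 15.00 / 0.2190 ≈ 68.49.

Δx_4 = 68.49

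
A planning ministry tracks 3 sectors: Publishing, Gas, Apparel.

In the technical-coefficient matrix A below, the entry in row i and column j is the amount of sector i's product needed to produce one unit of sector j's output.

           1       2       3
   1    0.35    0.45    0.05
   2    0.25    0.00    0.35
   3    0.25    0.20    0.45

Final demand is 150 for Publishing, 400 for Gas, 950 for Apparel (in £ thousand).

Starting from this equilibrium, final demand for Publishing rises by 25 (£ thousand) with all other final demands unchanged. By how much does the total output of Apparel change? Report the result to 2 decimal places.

I − A =
  [   0.65    -0.45    -0.05]
  [  -0.25     1.00    -0.35]
  [  -0.25    -0.20     0.55]
Cofactors of I−A, C_ij = (−1)^(i+j)·(minor ij) (rows/columns in the sector order above):
  C_11 = (1.00)(0.55) − (-0.35)(-0.20) = 0.4800
  C_12 = −[(-0.25)(0.55) − (-0.35)(-0.25)] = 0.2250
  C_13 = (-0.25)(-0.20) − (1.00)(-0.25) = 0.3000
  C_21 = −[(-0.45)(0.55) − (-0.05)(-0.20)] = 0.2575
  C_22 = (0.65)(0.55) − (-0.05)(-0.25) = 0.3450
  C_23 = −[(0.65)(-0.20) − (-0.45)(-0.25)] = 0.2425
  C_31 = (-0.45)(-0.35) − (-0.05)(1.00) = 0.2075
  C_32 = −[(0.65)(-0.35) − (-0.05)(-0.25)] = 0.2400
  C_33 = (0.65)(1.00) − (-0.45)(-0.25) = 0.5375
det(I−A) = Σ_j (I−A)_1j·C_1j = (0.65)(0.4800) + (-0.45)(0.2250) + (-0.05)(0.3000) = 0.19575
adj(I−A) = Cᵀ =
  [ 0.4800   0.2575   0.2075]
  [ 0.2250   0.3450   0.2400]
  [ 0.3000   0.2425   0.5375]
(I − A)⁻¹ = adj(I−A) / det(I−A) ≈
  [   2.4521     1.3155     1.0600]
  [   1.1494     1.7625     1.2261]
  [   1.5326     1.2388     2.7458]
Δx = (I − A)⁻¹ Δd with Δd having +25 in the Publishing component and 0 elsewhere.
So Δx_3 = L_31 · (+25), where L_31 = adj(I−A)_31 / det(I−A) = 0.3000 / 0.19575.
Δx_3 = 0.3000 × (+25) / 0.19575 = 7.50 / 0.19575 ≈ 38.31.

Δx_3 = 38.31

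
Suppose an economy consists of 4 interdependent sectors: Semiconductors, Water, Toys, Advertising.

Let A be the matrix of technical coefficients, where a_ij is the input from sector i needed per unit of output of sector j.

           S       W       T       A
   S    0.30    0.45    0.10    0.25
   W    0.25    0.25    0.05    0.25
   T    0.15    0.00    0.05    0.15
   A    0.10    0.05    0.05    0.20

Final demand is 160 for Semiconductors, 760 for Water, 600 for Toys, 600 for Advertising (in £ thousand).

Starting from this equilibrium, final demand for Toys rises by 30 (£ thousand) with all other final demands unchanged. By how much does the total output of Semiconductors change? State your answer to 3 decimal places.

I − A =
  [   0.70    -0.45    -0.10    -0.25]
  [  -0.25     0.75    -0.05    -0.25]
  [  -0.15     0.00     0.95    -0.15]
  [  -0.10    -0.05    -0.05     0.80]
Compute the cofactors C_ij = (−1)^(i+j)·(3×3 minor ij) of I−A; the adjugate is their transpose:
adj(I−A) = Cᵀ =
  [ 0.552125   0.351250   0.092375   0.299625]
  [ 0.220500   0.487625   0.061125   0.232750]
  [ 0.101250   0.067875   0.288125   0.106875]
  [ 0.089125   0.078625   0.033375   0.377250]
det(I−A) = Σ_j (I−A)_1j·C_1j = (0.70)(0.552125) + (-0.45)(0.220500) + (-0.10)(0.101250) + (-0.25)(0.089125) = 0.25485625
(I − A)⁻¹ = adj(I−A) / det(I−A) ≈
  [   2.1664     1.3782     0.3625     1.1757]
  [   0.8652     1.9133     0.2398     0.9133]
  [   0.3973     0.2663     1.1305     0.4194]
  [   0.3497     0.3085     0.1310     1.4802]
Δx = (I − A)⁻¹ Δd with Δd having +30 in the Toys component and 0 elsewhere.
So Δx_S = L_ST · (+30), where L_ST = adj(I−A)_ST / det(I−A) = 0.092375 / 0.25485625.
Δx_S = 0.092375 × (+30) / 0.25485625 = 2.77125 / 0.25485625 ≈ 10.874.

Δx_S = 10.874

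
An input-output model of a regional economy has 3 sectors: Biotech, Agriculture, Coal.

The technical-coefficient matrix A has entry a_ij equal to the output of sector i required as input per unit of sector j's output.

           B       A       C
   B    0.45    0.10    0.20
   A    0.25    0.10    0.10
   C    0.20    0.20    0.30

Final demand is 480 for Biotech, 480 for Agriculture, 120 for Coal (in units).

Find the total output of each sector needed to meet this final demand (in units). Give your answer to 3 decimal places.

x_B = 1364.444, x_A = 1006.667, x_C = 848.889

I − A =
  [   0.55    -0.10    -0.20]
  [  -0.25     0.90    -0.10]
  [  -0.20    -0.20     0.70]
Cofactors of I−A, C_ij = (−1)^(i+j)·(minor ij) (rows/columns in the sector order above):
  C_11 = (0.90)(0.70) − (-0.10)(-0.20) = 0.6100
  C_12 = −[(-0.25)(0.70) − (-0.10)(-0.20)] = 0.1950
  C_13 = (-0.25)(-0.20) − (0.90)(-0.20) = 0.2300
  C_21 = −[(-0.10)(0.70) − (-0.20)(-0.20)] = 0.1100
  C_22 = (0.55)(0.70) − (-0.20)(-0.20) = 0.3450
  C_23 = −[(0.55)(-0.20) − (-0.10)(-0.20)] = 0.1300
  C_31 = (-0.10)(-0.10) − (-0.20)(0.90) = 0.1900
  C_32 = −[(0.55)(-0.10) − (-0.20)(-0.25)] = 0.1050
  C_33 = (0.55)(0.90) − (-0.10)(-0.25) = 0.4700
det(I−A) = Σ_j (I−A)_1j·C_1j = (0.55)(0.6100) + (-0.10)(0.1950) + (-0.20)(0.2300) = 0.2700
adj(I−A) = Cᵀ =
  [ 0.6100   0.1100   0.1900]
  [ 0.1950   0.3450   0.1050]
  [ 0.2300   0.1300   0.4700]
(I − A)⁻¹ = adj(I−A) / det(I−A) ≈
  [   2.2593     0.4074     0.7037]
  [   0.7222     1.2778     0.3889]
  [   0.8519     0.4815     1.7407]
x = (I − A)⁻¹ d = adj(I−A)·d / det(I−A), with det(I−A) = 0.2700:
  x_B = (0.6100·480 + 0.1100·480 + 0.1900·120) / 0.2700 = 368.40 / 0.2700 ≈ 1364.444
  x_A = (0.1950·480 + 0.3450·480 + 0.1050·120) / 0.2700 = 271.80 / 0.2700 ≈ 1006.667
  x_C = (0.2300·480 + 0.1300·480 + 0.4700·120) / 0.2700 = 229.20 / 0.2700 ≈ 848.889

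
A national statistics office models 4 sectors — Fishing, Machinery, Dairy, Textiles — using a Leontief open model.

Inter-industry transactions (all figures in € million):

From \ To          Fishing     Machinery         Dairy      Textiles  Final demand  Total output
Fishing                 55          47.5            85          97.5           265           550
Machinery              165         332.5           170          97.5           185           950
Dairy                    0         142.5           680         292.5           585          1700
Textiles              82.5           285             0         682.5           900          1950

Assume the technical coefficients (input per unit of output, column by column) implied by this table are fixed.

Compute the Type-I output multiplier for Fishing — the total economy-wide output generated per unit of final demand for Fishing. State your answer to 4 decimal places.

Technical coefficients a_ij = z_ij / X_j:
  a_11 = 55/550 = 0.10, a_21 = 165/550 = 0.30, a_31 = 0/550 = 0.00, a_41 = 82.5/550 = 0.15
  a_12 = 47.5/950 = 0.05, a_22 = 332.5/950 = 0.35, a_32 = 142.5/950 = 0.15, a_42 = 285/950 = 0.30
  a_13 = 85/1700 = 0.05, a_23 = 170/1700 = 0.10, a_33 = 680/1700 = 0.40, a_43 = 0/1700 = 0.00
  a_14 = 97.5/1950 = 0.05, a_24 = 97.5/1950 = 0.05, a_34 = 292.5/1950 = 0.15, a_44 = 682.5/1950 = 0.35
I − A =
  [   0.90    -0.05    -0.05    -0.05]
  [  -0.30     0.65    -0.10    -0.05]
  [   0.00    -0.15     0.60    -0.15]
  [  -0.15    -0.30     0.00     0.65]
Compute the cofactors C_ij = (−1)^(i+j)·(3×3 minor ij) of I−A; the adjugate is their transpose:
adj(I−A) = Cᵀ =
  [ 0.230250   0.035625   0.025125   0.026250]
  [ 0.123750   0.345375   0.067875   0.051750]
  [ 0.058500   0.128250   0.347250   0.094500]
  [ 0.110250   0.167625   0.037125   0.326250]
det(I−A) = Σ_j (I−A)_1j·C_1j = (0.90)(0.230250) + (-0.05)(0.123750) + (-0.05)(0.058500) + (-0.05)(0.110250) = 0.1926
(I − A)⁻¹ = adj(I−A) / det(I−A) ≈
  [   1.19548     0.18497     0.13045     0.13629]
  [   0.64252     1.79322     0.35241     0.26869]
  [   0.30374     0.66589     1.80296     0.49065]
  [   0.57243     0.87033     0.19276     1.69393]
The output multiplier for sector j is the column-j sum of the Leontief inverse (I − A)⁻¹ = adj(I−A) / det(I−A).
Column 1 of adj(I−A): (0.230250, 0.123750, 0.058500, 0.110250); det(I−A) = 0.1926.
m_1 = (0.230250 + 0.123750 + 0.058500 + 0.110250) / 0.1926 = 0.52275 / 0.1926 ≈ 2.7142.

m_1 = 2.7142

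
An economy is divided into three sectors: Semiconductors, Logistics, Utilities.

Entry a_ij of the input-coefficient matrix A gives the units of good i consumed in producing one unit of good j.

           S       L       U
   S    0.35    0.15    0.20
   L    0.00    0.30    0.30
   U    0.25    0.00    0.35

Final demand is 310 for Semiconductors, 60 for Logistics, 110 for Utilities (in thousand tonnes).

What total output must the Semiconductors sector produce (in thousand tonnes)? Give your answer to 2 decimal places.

I − A =
  [   0.65    -0.15    -0.20]
  [   0.00     0.70    -0.30]
  [  -0.25     0.00     0.65]
Cofactors of I−A, C_ij = (−1)^(i+j)·(minor ij) (rows/columns in the sector order above):
  C_11 = (0.70)(0.65) − (-0.30)(0.00) = 0.4550
  C_12 = −[(0.00)(0.65) − (-0.30)(-0.25)] = 0.0750
  C_13 = (0.00)(0.00) − (0.70)(-0.25) = 0.1750
  C_21 = −[(-0.15)(0.65) − (-0.20)(0.00)] = 0.0975
  C_22 = (0.65)(0.65) − (-0.20)(-0.25) = 0.3725
  C_23 = −[(0.65)(0.00) − (-0.15)(-0.25)] = 0.0375
  C_31 = (-0.15)(-0.30) − (-0.20)(0.70) = 0.1850
  C_32 = −[(0.65)(-0.30) − (-0.20)(0.00)] = 0.1950
  C_33 = (0.65)(0.70) − (-0.15)(0.00) = 0.4550
det(I−A) = Σ_j (I−A)_1j·C_1j = (0.65)(0.4550) + (-0.15)(0.0750) + (-0.20)(0.1750) = 0.2495
adj(I−A) = Cᵀ =
  [ 0.4550   0.0975   0.1850]
  [ 0.0750   0.3725   0.1950]
  [ 0.1750   0.0375   0.4550]
(I − A)⁻¹ = adj(I−A) / det(I−A) ≈
  [   1.8236     0.3908     0.7415]
  [   0.3006     1.4930     0.7816]
  [   0.7014     0.1503     1.8236]
x = (I − A)⁻¹ d = adj(I−A)·d / det(I−A), with det(I−A) = 0.2495:
  x_S = (0.4550·310 + 0.0975·60 + 0.1850·110) / 0.2495 = 167.25 / 0.2495 ≈ 670.34
  x_L = (0.0750·310 + 0.3725·60 + 0.1950·110) / 0.2495 = 67.05 / 0.2495 ≈ 268.74
  x_U = (0.1750·310 + 0.0375·60 + 0.4550·110) / 0.2495 = 106.55 / 0.2495 ≈ 427.05

x_S = 670.34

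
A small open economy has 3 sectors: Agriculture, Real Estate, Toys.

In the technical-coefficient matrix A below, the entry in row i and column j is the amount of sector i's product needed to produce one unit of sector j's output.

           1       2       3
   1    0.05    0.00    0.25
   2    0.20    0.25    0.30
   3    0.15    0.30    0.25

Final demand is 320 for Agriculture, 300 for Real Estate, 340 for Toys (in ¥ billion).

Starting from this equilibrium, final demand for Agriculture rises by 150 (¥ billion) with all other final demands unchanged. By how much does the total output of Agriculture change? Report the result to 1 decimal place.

I − A =
  [   0.95     0.00    -0.25]
  [  -0.20     0.75    -0.30]
  [  -0.15    -0.30     0.75]
Cofactors of I−A, C_ij = (−1)^(i+j)·(minor ij) (rows/columns in the sector order above):
  C_11 = (0.75)(0.75) − (-0.30)(-0.30) = 0.4725
  C_12 = −[(-0.20)(0.75) − (-0.30)(-0.15)] = 0.1950
  C_13 = (-0.20)(-0.30) − (0.75)(-0.15) = 0.1725
  C_21 = −[(0.00)(0.75) − (-0.25)(-0.30)] = 0.0750
  C_22 = (0.95)(0.75) − (-0.25)(-0.15) = 0.6750
  C_23 = −[(0.95)(-0.30) − (0.00)(-0.15)] = 0.2850
  C_31 = (0.00)(-0.30) − (-0.25)(0.75) = 0.1875
  C_32 = −[(0.95)(-0.30) − (-0.25)(-0.20)] = 0.3350
  C_33 = (0.95)(0.75) − (0.00)(-0.20) = 0.7125
det(I−A) = Σ_j (I−A)_1j·C_1j = (0.95)(0.4725) + (0.00)(0.1950) + (-0.25)(0.1725) = 0.40575
adj(I−A) = Cᵀ =
  [ 0.4725   0.0750   0.1875]
  [ 0.1950   0.6750   0.3350]
  [ 0.1725   0.2850   0.7125]
(I − A)⁻¹ = adj(I−A) / det(I−A) ≈
  [   1.1645     0.1848     0.4621]
  [   0.4806     1.6636     0.8256]
  [   0.4251     0.7024     1.7560]
Δx = (I − A)⁻¹ Δd with Δd having +150 in the Agriculture component and 0 elsewhere.
So Δx_1 = L_11 · (+150), where L_11 = adj(I−A)_11 / det(I−A) = 0.4725 / 0.40575.
Δx_1 = 0.4725 × (+150) / 0.40575 = 70.875 / 0.40575 ≈ 174.7.

Δx_1 = 174.7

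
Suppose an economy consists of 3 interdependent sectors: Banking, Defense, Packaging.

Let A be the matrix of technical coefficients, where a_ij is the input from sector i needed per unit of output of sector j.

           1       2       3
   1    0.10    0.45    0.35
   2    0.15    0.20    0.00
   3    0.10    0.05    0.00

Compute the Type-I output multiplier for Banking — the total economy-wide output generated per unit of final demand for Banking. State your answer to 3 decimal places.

I − A =
  [   0.90    -0.45    -0.35]
  [  -0.15     0.80     0.00]
  [  -0.10    -0.05     1.00]
Cofactors of I−A, C_ij = (−1)^(i+j)·(minor ij) (rows/columns in the sector order above):
  C_11 = (0.80)(1.00) − (0.00)(-0.05) = 0.8000
  C_12 = −[(-0.15)(1.00) − (0.00)(-0.10)] = 0.1500
  C_13 = (-0.15)(-0.05) − (0.80)(-0.10) = 0.0875
  C_21 = −[(-0.45)(1.00) − (-0.35)(-0.05)] = 0.4675
  C_22 = (0.90)(1.00) − (-0.35)(-0.10) = 0.8650
  C_23 = −[(0.90)(-0.05) − (-0.45)(-0.10)] = 0.0900
  C_31 = (-0.45)(0.00) − (-0.35)(0.80) = 0.2800
  C_32 = −[(0.90)(0.00) − (-0.35)(-0.15)] = 0.0525
  C_33 = (0.90)(0.80) − (-0.45)(-0.15) = 0.6525
det(I−A) = Σ_j (I−A)_1j·C_1j = (0.90)(0.8000) + (-0.45)(0.1500) + (-0.35)(0.0875) = 0.621875
adj(I−A) = Cᵀ =
  [ 0.8000   0.4675   0.2800]
  [ 0.1500   0.8650   0.0525]
  [ 0.0875   0.0900   0.6525]
(I − A)⁻¹ = adj(I−A) / det(I−A) ≈
  [   1.2864     0.7518     0.4503]
  [   0.2412     1.3910     0.0844]
  [   0.1407     0.1447     1.0492]
The output multiplier for sector j is the column-j sum of the Leontief inverse (I − A)⁻¹ = adj(I−A) / det(I−A).
Column 1 of adj(I−A): (0.8000, 0.1500, 0.0875); det(I−A) = 0.621875.
m_1 = (0.8000 + 0.1500 + 0.0875) / 0.621875 = 1.0375 / 0.621875 ≈ 1.668.

m_1 = 1.668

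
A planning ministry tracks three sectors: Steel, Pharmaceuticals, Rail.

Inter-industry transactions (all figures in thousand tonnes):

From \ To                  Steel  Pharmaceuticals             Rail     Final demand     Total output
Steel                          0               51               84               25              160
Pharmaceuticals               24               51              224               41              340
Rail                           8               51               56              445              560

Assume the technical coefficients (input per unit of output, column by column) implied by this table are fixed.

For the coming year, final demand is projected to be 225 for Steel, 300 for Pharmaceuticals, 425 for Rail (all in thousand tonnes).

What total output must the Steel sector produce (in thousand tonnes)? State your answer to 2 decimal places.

Technical coefficients a_ij = z_ij / X_j:
  a_SS = 0/160 = 0.00, a_PS = 24/160 = 0.15, a_RS = 8/160 = 0.05
  a_SP = 51/340 = 0.15, a_PP = 51/340 = 0.15, a_RP = 51/340 = 0.15
  a_SR = 84/560 = 0.15, a_PR = 224/560 = 0.40, a_RR = 56/560 = 0.10
I − A =
  [   1.00    -0.15    -0.15]
  [  -0.15     0.85    -0.40]
  [  -0.05    -0.15     0.90]
Cofactors of I−A, C_ij = (−1)^(i+j)·(minor ij) (rows/columns in the sector order above):
  C_11 = (0.85)(0.90) − (-0.40)(-0.15) = 0.7050
  C_12 = −[(-0.15)(0.90) − (-0.40)(-0.05)] = 0.1550
  C_13 = (-0.15)(-0.15) − (0.85)(-0.05) = 0.0650
  C_21 = −[(-0.15)(0.90) − (-0.15)(-0.15)] = 0.1575
  C_22 = (1.00)(0.90) − (-0.15)(-0.05) = 0.8925
  C_23 = −[(1.00)(-0.15) − (-0.15)(-0.05)] = 0.1575
  C_31 = (-0.15)(-0.40) − (-0.15)(0.85) = 0.1875
  C_32 = −[(1.00)(-0.40) − (-0.15)(-0.15)] = 0.4225
  C_33 = (1.00)(0.85) − (-0.15)(-0.15) = 0.8275
det(I−A) = Σ_j (I−A)_1j·C_1j = (1.00)(0.7050) + (-0.15)(0.1550) + (-0.15)(0.0650) = 0.6720
adj(I−A) = Cᵀ =
  [ 0.7050   0.1575   0.1875]
  [ 0.1550   0.8925   0.4225]
  [ 0.0650   0.1575   0.8275]
(I − A)⁻¹ = adj(I−A) / det(I−A) ≈
  [   1.0491     0.2344     0.2790]
  [   0.2307     1.3281     0.6287]
  [   0.0967     0.2344     1.2314]
x = (I − A)⁻¹ d = adj(I−A)·d / det(I−A), with det(I−A) = 0.6720:
  x_S = (0.7050·225 + 0.1575·300 + 0.1875·425) / 0.6720 = 285.5625 / 0.6720 ≈ 424.94
  x_P = (0.1550·225 + 0.8925·300 + 0.4225·425) / 0.6720 = 482.1875 / 0.6720 ≈ 717.54
  x_R = (0.0650·225 + 0.1575·300 + 0.8275·425) / 0.6720 = 413.5625 / 0.6720 ≈ 615.42

x_S = 424.94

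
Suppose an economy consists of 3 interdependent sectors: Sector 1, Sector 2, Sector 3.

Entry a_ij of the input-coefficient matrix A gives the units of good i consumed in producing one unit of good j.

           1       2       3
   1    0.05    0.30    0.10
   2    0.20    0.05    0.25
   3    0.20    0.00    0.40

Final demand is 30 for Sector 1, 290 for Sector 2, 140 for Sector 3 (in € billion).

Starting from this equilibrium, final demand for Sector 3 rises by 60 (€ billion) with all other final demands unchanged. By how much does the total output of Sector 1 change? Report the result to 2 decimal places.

Δx_1 = 21.63

I − A =
  [   0.95    -0.30    -0.10]
  [  -0.20     0.95    -0.25]
  [  -0.20     0.00     0.60]
Cofactors of I−A, C_ij = (−1)^(i+j)·(minor ij) (rows/columns in the sector order above):
  C_11 = (0.95)(0.60) − (-0.25)(0.00) = 0.5700
  C_12 = −[(-0.20)(0.60) − (-0.25)(-0.20)] = 0.1700
  C_13 = (-0.20)(0.00) − (0.95)(-0.20) = 0.1900
  C_21 = −[(-0.30)(0.60) − (-0.10)(0.00)] = 0.1800
  C_22 = (0.95)(0.60) − (-0.10)(-0.20) = 0.5500
  C_23 = −[(0.95)(0.00) − (-0.30)(-0.20)] = 0.0600
  C_31 = (-0.30)(-0.25) − (-0.10)(0.95) = 0.1700
  C_32 = −[(0.95)(-0.25) − (-0.10)(-0.20)] = 0.2575
  C_33 = (0.95)(0.95) − (-0.30)(-0.20) = 0.8425
det(I−A) = Σ_j (I−A)_1j·C_1j = (0.95)(0.5700) + (-0.30)(0.1700) + (-0.10)(0.1900) = 0.4715
adj(I−A) = Cᵀ =
  [ 0.5700   0.1800   0.1700]
  [ 0.1700   0.5500   0.2575]
  [ 0.1900   0.0600   0.8425]
(I − A)⁻¹ = adj(I−A) / det(I−A) ≈
  [   1.2089     0.3818     0.3606]
  [   0.3606     1.1665     0.5461]
  [   0.4030     0.1273     1.7869]
Δx = (I − A)⁻¹ Δd with Δd having +60 in the Sector 3 component and 0 elsewhere.
So Δx_1 = L_13 · (+60), where L_13 = adj(I−A)_13 / det(I−A) = 0.1700 / 0.4715.
Δx_1 = 0.1700 × (+60) / 0.4715 = 10.20 / 0.4715 ≈ 21.63.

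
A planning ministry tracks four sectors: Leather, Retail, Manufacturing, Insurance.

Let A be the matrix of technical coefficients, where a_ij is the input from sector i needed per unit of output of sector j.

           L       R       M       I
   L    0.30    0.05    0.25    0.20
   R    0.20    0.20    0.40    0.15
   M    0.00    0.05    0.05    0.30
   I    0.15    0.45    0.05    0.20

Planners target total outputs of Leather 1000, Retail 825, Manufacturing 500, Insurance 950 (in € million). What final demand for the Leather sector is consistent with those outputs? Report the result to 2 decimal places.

I − A =
  [   0.70    -0.05    -0.25    -0.20]
  [  -0.20     0.80    -0.40    -0.15]
  [   0.00    -0.05     0.95    -0.30]
  [  -0.15    -0.45    -0.05     0.80]
d = (I − A) x:
  d_L = (+0.70)·1000 + (-0.05)·825 + (-0.25)·500 + (-0.20)·950 = 343.75
  d_R = (-0.20)·1000 + (+0.80)·825 + (-0.40)·500 + (-0.15)·950 = 117.50
  d_M = (+0.00)·1000 + (-0.05)·825 + (+0.95)·500 + (-0.30)·950 = 148.75
  d_I = (-0.15)·1000 + (-0.45)·825 + (-0.05)·500 + (+0.80)·950 = 213.75

d_L = 343.75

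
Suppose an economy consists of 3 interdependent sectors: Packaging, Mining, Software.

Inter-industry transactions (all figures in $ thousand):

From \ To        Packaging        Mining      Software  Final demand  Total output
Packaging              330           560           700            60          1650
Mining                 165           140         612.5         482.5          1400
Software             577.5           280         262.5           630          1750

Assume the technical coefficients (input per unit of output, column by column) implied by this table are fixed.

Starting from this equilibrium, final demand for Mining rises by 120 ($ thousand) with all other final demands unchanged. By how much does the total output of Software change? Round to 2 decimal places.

Technical coefficients a_ij = z_ij / X_j:
  a_PP = 330/1650 = 0.20, a_MP = 165/1650 = 0.10, a_SP = 577.5/1650 = 0.35
  a_PM = 560/1400 = 0.40, a_MM = 140/1400 = 0.10, a_SM = 280/1400 = 0.20
  a_PS = 700/1750 = 0.40, a_MS = 612.5/1750 = 0.35, a_SS = 262.5/1750 = 0.15
I − A =
  [   0.80    -0.40    -0.40]
  [  -0.10     0.90    -0.35]
  [  -0.35    -0.20     0.85]
Cofactors of I−A, C_ij = (−1)^(i+j)·(minor ij) (rows/columns in the sector order above):
  C_11 = (0.90)(0.85) − (-0.35)(-0.20) = 0.6950
  C_12 = −[(-0.10)(0.85) − (-0.35)(-0.35)] = 0.2075
  C_13 = (-0.10)(-0.20) − (0.90)(-0.35) = 0.3350
  C_21 = −[(-0.40)(0.85) − (-0.40)(-0.20)] = 0.4200
  C_22 = (0.80)(0.85) − (-0.40)(-0.35) = 0.5400
  C_23 = −[(0.80)(-0.20) − (-0.40)(-0.35)] = 0.3000
  C_31 = (-0.40)(-0.35) − (-0.40)(0.90) = 0.5000
  C_32 = −[(0.80)(-0.35) − (-0.40)(-0.10)] = 0.3200
  C_33 = (0.80)(0.90) − (-0.40)(-0.10) = 0.6800
det(I−A) = Σ_j (I−A)_1j·C_1j = (0.80)(0.6950) + (-0.40)(0.2075) + (-0.40)(0.3350) = 0.3390
adj(I−A) = Cᵀ =
  [ 0.6950   0.4200   0.5000]
  [ 0.2075   0.5400   0.3200]
  [ 0.3350   0.3000   0.6800]
(I − A)⁻¹ = adj(I−A) / det(I−A) ≈
  [   2.0501     1.2389     1.4749]
  [   0.6121     1.5929     0.9440]
  [   0.9882     0.8850     2.0059]
Δx = (I − A)⁻¹ Δd with Δd having +120 in the Mining component and 0 elsewhere.
So Δx_S = L_SM · (+120), where L_SM = adj(I−A)_SM / det(I−A) = 0.3000 / 0.3390.
Δx_S = 0.3000 × (+120) / 0.3390 = 36.00 / 0.3390 ≈ 106.19.

Δx_S = 106.19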